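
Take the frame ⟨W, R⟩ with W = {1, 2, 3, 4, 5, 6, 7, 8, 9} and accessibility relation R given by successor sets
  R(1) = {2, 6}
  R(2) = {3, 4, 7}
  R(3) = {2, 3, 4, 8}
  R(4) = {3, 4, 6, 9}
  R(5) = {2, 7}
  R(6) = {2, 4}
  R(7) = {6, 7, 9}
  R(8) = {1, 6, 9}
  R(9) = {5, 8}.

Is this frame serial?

Yes

Serial: yes — every world has a successor (e.g. 1 R 2).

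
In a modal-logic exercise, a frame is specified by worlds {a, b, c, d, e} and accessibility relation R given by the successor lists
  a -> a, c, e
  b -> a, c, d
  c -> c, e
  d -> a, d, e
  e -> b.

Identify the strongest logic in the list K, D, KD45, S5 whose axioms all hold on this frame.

Serial (axiom D): yes — every world has a successor (e.g. a R a).
Euclidean (axiom 5): no — a R e and a R c, but not e R c.
Transitive (axiom 4): no — a R e and e R b, but not a R b.
Reflexive (axiom T): no — b is not related to itself.
So F validates K, D; KD45 would additionally require R to be Euclidean and transitive. The strongest is D.

D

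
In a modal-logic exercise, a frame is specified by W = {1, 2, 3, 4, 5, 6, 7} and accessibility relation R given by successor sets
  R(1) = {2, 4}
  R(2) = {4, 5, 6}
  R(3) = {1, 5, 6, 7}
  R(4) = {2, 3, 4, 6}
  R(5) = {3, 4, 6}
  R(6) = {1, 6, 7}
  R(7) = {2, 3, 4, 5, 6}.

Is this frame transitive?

No

Transitive: no — 1 R 2 and 2 R 5, but not 1 R 5.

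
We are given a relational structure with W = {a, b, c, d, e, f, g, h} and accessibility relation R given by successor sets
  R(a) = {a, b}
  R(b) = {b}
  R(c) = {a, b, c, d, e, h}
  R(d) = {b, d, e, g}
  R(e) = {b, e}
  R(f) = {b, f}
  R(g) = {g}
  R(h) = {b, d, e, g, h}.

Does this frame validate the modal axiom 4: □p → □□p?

No

Axiom 4 corresponds to the accessibility relation being transitive.
Transitive: no — c R d and d R g, but not c R g.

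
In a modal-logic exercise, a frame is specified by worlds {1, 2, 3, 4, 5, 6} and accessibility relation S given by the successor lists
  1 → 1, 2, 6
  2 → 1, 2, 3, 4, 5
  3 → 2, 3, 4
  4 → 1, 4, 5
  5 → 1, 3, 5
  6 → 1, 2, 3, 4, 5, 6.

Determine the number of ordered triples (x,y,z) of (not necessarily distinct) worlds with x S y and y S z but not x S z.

18

Enumerating: (1,2,3), (1,2,4), (1,2,5), (1,6,3), (1,6,4), (1,6,5), (2,1,6), (3,2,1), (3,2,5), (3,4,1), (3,4,5), (4,1,2), (4,1,6), (4,5,3), (5,1,2), (5,1,6), (5,3,2), (5,3,4).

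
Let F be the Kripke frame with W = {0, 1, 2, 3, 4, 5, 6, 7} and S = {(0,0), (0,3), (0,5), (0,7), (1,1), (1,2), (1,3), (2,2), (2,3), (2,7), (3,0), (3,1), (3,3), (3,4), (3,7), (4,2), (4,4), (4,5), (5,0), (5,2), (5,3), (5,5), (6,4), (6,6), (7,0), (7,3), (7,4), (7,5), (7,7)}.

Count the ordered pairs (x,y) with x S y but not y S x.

Enumerating: (1,2), (2,3), (2,7), (3,4), (4,2), (4,5), (5,2), (5,3), (6,4), (7,4), (7,5).

11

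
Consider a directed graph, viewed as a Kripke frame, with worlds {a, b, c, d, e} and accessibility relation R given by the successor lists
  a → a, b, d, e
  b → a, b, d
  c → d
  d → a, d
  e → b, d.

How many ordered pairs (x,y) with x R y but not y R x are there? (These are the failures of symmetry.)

Enumerating: (a,e), (b,d), (c,d), (e,b), (e,d).

5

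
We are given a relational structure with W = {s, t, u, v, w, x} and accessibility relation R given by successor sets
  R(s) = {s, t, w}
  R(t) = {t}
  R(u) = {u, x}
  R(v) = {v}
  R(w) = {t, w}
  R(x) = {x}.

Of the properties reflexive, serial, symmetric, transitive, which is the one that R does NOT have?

symmetric

Reflexive: yes — every world is R-related to itself.
Serial: yes — every world has a successor (e.g. s R s).
Symmetric: no — s R t but not t R s.
Transitive: yes — every two-step R-path is closed by a direct edge.
Only symmetric fails.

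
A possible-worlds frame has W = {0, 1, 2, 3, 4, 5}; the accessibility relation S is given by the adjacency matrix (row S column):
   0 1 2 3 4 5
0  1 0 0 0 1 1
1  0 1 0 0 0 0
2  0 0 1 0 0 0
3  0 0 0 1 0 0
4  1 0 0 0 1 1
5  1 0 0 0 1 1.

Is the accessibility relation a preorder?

Yes

Reflexive: yes — every world is S-related to itself.
Transitive: yes — every two-step S-path is closed by a direct edge.
So S is a preorder.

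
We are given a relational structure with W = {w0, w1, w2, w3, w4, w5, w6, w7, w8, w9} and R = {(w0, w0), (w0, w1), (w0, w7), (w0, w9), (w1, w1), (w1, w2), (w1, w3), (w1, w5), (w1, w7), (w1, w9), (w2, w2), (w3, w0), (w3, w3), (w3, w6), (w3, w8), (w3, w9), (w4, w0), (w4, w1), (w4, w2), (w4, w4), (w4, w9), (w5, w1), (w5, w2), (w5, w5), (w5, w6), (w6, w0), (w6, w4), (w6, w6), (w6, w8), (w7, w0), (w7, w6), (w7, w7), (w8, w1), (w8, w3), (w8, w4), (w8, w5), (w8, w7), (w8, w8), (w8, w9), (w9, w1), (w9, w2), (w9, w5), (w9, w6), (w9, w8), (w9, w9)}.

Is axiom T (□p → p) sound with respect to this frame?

Yes

Axiom T corresponds to the accessibility relation being reflexive.
Reflexive: yes — every world is R-related to itself.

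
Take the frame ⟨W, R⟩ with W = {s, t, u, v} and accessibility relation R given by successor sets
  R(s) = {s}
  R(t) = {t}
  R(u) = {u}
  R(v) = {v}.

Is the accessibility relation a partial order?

Yes

Reflexive: yes — every world is R-related to itself.
Transitive: yes — every two-step R-path is closed by a direct edge.
Antisymmetric: yes — no distinct pair is related both ways.
So R is a partial order.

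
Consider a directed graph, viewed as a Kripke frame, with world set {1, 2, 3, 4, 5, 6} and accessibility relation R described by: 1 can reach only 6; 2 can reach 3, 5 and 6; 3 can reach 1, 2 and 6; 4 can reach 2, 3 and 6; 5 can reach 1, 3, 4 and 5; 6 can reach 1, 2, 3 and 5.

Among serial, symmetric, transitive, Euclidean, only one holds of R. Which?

Serial: yes — every world has a successor (e.g. 1 R 6).
Symmetric: no — 2 R 5 but not 5 R 2.
Transitive: no — 1 R 6 and 6 R 2, but not 1 R 2.
Euclidean: no — 2 R 3 and 2 R 5, but not 3 R 5.
Only serial holds.

serial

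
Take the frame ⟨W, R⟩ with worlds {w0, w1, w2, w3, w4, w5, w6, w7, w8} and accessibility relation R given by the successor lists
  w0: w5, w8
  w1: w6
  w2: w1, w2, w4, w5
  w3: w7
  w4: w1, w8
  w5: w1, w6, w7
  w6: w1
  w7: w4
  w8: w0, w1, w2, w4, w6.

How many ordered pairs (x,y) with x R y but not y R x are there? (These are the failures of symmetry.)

Enumerating: (w0,w5), (w2,w1), (w2,w4), (w2,w5), (w3,w7), (w4,w1), (w5,w1), (w5,w6), (w5,w7), (w7,w4), (w8,w1), (w8,w2), (w8,w6).

13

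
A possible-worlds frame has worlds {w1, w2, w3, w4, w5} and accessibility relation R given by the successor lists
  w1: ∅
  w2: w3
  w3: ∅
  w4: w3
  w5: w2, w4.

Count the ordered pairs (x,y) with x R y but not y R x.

Enumerating: (w2,w3), (w4,w3), (w5,w2), (w5,w4).

4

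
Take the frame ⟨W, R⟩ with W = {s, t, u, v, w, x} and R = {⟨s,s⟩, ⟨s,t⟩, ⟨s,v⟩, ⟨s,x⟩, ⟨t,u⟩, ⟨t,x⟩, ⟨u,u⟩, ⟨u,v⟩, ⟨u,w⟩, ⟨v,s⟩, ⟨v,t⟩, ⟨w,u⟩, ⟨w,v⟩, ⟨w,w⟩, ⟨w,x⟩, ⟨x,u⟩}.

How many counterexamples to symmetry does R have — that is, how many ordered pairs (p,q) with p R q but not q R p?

Enumerating: (s,t), (s,x), (t,u), (t,x), (u,v), (v,t), (w,v), (w,x), (x,u).

9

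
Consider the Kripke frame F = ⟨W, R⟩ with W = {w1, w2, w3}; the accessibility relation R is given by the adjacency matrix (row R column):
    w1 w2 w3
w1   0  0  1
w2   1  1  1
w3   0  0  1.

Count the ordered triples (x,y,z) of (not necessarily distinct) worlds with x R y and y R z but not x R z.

R is transitive; there are no such tuples.

0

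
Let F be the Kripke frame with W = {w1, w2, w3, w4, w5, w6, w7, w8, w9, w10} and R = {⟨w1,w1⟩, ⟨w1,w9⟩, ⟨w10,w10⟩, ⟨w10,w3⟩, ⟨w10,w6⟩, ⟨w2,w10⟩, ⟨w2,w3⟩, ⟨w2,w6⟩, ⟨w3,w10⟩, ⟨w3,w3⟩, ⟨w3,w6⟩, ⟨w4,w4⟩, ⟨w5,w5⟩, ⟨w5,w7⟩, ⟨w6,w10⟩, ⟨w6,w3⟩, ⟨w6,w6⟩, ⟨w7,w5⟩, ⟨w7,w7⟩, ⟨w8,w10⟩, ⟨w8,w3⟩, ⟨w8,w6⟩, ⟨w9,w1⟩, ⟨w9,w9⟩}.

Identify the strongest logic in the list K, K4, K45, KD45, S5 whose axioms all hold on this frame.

KD45

Transitive (axiom 4): yes — every two-step R-path is closed by a direct edge.
Euclidean (axiom 5): yes — any two successors of a common world are R-related.
Serial (axiom D): yes — every world has a successor (e.g. w1 R w1).
Reflexive (axiom T): no — w2 is not related to itself.
So F validates K, K4, K45, KD45; S5 would additionally require R to be reflexive. The strongest is KD45.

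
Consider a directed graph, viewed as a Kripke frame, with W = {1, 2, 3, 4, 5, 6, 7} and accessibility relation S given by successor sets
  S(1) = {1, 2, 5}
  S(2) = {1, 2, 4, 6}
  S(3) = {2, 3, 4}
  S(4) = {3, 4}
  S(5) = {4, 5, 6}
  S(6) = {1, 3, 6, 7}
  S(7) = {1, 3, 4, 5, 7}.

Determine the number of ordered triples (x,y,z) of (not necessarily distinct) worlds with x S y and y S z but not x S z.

Enumerating: (1,2,4), (1,2,6), (1,5,4), (1,5,6), (2,1,5), (2,4,3), (2,6,3), (2,6,7), (3,2,1), (3,2,6), (4,3,2), (5,4,3), … and 12 more.
Total: 24.

24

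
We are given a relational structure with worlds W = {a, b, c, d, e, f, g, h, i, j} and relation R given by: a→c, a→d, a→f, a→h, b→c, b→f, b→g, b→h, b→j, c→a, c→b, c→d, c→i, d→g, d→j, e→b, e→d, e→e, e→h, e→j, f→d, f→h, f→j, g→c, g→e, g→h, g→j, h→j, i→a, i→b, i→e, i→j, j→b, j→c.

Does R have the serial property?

Yes

Serial: yes — every world has a successor (e.g. a R c).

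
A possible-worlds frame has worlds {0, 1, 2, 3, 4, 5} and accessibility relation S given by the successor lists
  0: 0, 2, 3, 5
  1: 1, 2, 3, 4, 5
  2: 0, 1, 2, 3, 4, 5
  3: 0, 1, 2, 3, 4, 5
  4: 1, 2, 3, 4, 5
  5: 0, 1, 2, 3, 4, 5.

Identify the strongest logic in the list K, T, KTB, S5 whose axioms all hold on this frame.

Reflexive (axiom T): yes — every world is S-related to itself.
Symmetric (axiom B): yes — every pair in S has its reverse in S.
Euclidean (axiom 5): no — 2 S 0 and 2 S 1, but not 0 S 1.
So F validates K, T, KTB; S5 would additionally require S to be Euclidean. The strongest is KTB.

KTB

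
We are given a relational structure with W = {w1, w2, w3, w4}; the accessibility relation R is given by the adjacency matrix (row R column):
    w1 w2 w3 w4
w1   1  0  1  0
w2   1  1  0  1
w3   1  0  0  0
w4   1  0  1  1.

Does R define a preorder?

No

Reflexive: no — w3 is not related to itself.
Transitive: no — w2 R w1 and w1 R w3, but not w2 R w3.
So R is not a preorder.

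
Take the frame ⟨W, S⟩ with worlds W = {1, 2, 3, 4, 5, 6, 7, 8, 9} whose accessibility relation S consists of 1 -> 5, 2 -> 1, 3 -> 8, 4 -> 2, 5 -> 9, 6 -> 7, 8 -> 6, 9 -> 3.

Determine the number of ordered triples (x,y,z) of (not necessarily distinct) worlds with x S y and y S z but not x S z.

7

Enumerating: (1,5,9), (2,1,5), (3,8,6), (4,2,1), (5,9,3), (8,6,7), (9,3,8).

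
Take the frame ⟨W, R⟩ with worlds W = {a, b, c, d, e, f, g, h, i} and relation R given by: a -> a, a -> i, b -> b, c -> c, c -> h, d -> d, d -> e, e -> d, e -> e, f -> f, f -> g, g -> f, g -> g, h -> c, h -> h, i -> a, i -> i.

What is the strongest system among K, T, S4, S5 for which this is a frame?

S5

Reflexive (axiom T): yes — every world is R-related to itself.
Transitive (axiom 4): yes — every two-step R-path is closed by a direct edge.
Euclidean (axiom 5): yes — any two successors of a common world are R-related.
So F validates K, T, S4, S5. The strongest is S5.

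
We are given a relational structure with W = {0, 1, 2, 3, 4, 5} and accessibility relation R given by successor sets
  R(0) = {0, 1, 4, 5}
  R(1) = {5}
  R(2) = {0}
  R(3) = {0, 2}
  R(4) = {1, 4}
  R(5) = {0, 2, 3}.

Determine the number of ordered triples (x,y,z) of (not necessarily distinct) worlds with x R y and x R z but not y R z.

18

Enumerating: (0,1,0), (0,1,1), (0,1,4), (0,4,0), (0,4,5), (0,5,1), (0,5,4), (0,5,5), (1,5,5), (3,0,2), (3,2,2), (4,1,1), (4,1,4), (5,0,2), (5,0,3), (5,2,2), (5,2,3), (5,3,3).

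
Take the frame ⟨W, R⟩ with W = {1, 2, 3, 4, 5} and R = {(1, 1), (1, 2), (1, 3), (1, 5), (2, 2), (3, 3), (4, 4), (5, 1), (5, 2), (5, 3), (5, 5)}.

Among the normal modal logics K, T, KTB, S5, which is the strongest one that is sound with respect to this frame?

T

Reflexive (axiom T): yes — every world is R-related to itself.
Symmetric (axiom B): no — 1 R 2 but not 2 R 1.
Euclidean (axiom 5): no — 1 R 2 and 1 R 3, but not 2 R 3.
So F validates K, T; KTB would additionally require R to be symmetric. The strongest is T.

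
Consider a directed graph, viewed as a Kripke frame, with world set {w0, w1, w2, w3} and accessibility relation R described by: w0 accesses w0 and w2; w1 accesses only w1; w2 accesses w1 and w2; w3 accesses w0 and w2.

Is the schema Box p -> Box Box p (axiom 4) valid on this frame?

By correspondence theory, 4 is valid on a frame iff R is transitive.
Transitive: no — w0 R w2 and w2 R w1, but not w0 R w1.

No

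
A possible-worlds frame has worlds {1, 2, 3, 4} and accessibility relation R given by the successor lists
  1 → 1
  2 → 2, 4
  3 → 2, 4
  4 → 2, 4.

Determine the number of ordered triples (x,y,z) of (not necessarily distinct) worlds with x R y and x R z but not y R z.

0

R is Euclidean; there are no such tuples.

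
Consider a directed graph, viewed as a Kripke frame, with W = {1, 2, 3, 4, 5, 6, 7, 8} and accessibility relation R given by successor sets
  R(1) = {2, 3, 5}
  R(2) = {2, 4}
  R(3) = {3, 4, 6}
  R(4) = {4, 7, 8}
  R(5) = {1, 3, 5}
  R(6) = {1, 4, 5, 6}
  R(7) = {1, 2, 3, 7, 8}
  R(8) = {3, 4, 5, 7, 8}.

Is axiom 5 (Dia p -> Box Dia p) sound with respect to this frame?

No

By correspondence theory, 5 is valid on a frame iff R is Euclidean.
Euclidean: no — 1 R 2 and 1 R 3, but not 2 R 3.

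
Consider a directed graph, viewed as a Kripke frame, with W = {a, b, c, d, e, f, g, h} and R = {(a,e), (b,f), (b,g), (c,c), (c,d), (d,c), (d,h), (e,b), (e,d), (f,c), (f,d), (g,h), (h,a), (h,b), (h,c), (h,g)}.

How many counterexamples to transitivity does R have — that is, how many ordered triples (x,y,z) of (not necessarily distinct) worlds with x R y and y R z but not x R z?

Enumerating: (a,e,b), (a,e,d), (b,f,c), (b,f,d), (b,g,h), (c,d,h), (d,c,d), (d,h,a), (d,h,b), (d,h,g), (e,b,f), (e,b,g), … and 11 more.
Total: 23.

23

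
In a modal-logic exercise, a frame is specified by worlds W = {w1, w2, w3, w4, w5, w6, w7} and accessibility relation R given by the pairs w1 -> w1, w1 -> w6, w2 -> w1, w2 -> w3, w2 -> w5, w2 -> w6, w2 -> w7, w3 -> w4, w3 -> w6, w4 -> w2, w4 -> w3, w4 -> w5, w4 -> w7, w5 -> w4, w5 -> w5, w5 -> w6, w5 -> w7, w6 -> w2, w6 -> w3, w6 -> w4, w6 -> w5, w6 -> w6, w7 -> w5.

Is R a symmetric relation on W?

No

Symmetric: no — w1 R w6 but not w6 R w1.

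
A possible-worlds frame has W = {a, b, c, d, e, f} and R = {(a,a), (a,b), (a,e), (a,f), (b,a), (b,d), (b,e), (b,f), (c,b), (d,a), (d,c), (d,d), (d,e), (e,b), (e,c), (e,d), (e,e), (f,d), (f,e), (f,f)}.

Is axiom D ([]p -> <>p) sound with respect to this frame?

Axiom D corresponds to the accessibility relation being serial.
Serial: yes — every world has a successor (e.g. a R a).

Yes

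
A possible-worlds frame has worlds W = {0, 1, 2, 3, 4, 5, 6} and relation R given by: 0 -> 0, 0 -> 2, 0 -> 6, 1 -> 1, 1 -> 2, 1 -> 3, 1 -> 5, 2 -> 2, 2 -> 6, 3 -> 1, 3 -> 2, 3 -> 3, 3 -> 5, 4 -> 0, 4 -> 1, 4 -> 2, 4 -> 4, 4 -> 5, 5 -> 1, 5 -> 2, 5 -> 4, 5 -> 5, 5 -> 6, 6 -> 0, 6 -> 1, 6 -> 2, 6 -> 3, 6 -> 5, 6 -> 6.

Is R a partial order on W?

No

Reflexive: yes — every world is R-related to itself.
Transitive: no — 0 R 6 and 6 R 1, but not 0 R 1.
Antisymmetric: no — 0 R 6 and 6 R 0 with 0 ≠ 6.
So R is not a partial order.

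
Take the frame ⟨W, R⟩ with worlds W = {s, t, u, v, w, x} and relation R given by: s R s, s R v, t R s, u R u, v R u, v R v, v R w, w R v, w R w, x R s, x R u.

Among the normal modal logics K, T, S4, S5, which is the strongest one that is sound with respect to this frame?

K

Reflexive (axiom T): no — t is not related to itself.
Transitive (axiom 4): no — s R v and v R u, but not s R u.
Euclidean (axiom 5): no — v R u and v R w, but not u R w.
So F validates K; T would additionally require R to be reflexive. The strongest is K.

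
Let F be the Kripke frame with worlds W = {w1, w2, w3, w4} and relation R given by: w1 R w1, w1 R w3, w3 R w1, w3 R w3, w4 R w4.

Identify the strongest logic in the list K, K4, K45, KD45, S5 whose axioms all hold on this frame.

Transitive (axiom 4): yes — every two-step R-path is closed by a direct edge.
Euclidean (axiom 5): yes — any two successors of a common world are R-related.
Serial (axiom D): no — w2 has no R-successor.
Reflexive (axiom T): no — w2 is not related to itself.
So F validates K, K4, K45; KD45 would additionally require R to be serial. The strongest is K45.

K45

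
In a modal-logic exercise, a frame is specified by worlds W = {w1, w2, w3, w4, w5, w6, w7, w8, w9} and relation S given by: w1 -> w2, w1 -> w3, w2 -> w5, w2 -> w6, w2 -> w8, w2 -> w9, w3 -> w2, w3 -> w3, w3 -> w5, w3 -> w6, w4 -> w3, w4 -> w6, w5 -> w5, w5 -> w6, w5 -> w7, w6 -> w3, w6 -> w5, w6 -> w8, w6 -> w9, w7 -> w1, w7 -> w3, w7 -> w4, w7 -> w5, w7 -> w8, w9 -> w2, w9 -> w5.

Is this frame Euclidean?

No

Euclidean: no — w1 S w2 and w1 S w3, but not w2 S w3.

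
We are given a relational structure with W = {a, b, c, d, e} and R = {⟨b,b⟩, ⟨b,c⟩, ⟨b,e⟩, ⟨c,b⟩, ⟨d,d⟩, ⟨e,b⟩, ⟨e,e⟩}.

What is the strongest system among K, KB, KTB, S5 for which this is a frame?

Symmetric (axiom B): yes — every pair in R has its reverse in R.
Reflexive (axiom T): no — a is not related to itself.
Euclidean (axiom 5): no — b R c and b R e, but not c R e.
So F validates K, KB; KTB would additionally require R to be reflexive. The strongest is KB.

KB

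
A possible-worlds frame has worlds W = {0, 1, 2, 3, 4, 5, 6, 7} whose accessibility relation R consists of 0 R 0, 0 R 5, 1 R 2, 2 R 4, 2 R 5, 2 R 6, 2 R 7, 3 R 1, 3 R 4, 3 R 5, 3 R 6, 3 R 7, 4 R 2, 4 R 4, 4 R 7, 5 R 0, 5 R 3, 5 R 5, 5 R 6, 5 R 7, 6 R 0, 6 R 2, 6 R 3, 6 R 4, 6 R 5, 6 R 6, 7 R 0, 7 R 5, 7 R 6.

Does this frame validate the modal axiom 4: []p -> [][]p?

The schema 4 characterises exactly the transitive frames.
Transitive: no — 0 R 5 and 5 R 3, but not 0 R 3.

No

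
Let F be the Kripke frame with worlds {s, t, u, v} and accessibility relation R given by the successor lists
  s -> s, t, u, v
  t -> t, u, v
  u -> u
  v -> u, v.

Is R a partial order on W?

Reflexive: yes — every world is R-related to itself.
Transitive: yes — every two-step R-path is closed by a direct edge.
Antisymmetric: yes — no distinct pair is related both ways.
So R is a partial order.

Yes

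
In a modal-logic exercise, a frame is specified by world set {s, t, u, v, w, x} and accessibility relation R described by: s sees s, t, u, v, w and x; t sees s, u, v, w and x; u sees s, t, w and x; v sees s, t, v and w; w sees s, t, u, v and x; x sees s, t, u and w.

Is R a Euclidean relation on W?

Euclidean: no — s R u and s R v, but not u R v.

No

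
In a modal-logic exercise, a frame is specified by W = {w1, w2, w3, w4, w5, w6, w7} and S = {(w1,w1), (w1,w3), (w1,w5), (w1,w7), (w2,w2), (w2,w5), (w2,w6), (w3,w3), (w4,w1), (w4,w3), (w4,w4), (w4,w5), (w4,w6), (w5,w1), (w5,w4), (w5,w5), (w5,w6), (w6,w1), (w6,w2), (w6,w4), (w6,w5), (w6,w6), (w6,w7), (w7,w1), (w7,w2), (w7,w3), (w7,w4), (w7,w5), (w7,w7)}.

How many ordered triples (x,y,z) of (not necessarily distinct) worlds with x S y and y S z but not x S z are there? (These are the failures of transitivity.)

23

Enumerating: (w1,w5,w4), (w1,w5,w6), (w1,w7,w2), (w1,w7,w4), (w2,w5,w1), (w2,w5,w4), (w2,w6,w1), (w2,w6,w4), (w2,w6,w7), (w4,w1,w7), (w4,w6,w2), (w4,w6,w7), … and 11 more.
Total: 23.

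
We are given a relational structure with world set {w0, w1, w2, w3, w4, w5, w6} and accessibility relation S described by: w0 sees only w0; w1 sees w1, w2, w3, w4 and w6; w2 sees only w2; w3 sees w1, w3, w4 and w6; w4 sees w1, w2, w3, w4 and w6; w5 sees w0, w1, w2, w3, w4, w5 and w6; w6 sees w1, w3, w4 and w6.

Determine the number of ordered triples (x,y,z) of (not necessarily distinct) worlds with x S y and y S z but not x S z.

4

Enumerating: (w3,w1,w2), (w3,w4,w2), (w6,w1,w2), (w6,w4,w2).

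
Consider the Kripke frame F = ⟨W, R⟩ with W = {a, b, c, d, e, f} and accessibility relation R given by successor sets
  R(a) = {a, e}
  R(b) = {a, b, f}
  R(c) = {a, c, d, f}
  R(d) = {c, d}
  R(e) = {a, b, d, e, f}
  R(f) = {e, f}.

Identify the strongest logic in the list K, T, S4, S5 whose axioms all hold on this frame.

Reflexive (axiom T): yes — every world is R-related to itself.
Transitive (axiom 4): no — a R e and e R b, but not a R b.
Euclidean (axiom 5): no — b R a and b R f, but not a R f.
So F validates K, T; S4 would additionally require R to be transitive. The strongest is T.

T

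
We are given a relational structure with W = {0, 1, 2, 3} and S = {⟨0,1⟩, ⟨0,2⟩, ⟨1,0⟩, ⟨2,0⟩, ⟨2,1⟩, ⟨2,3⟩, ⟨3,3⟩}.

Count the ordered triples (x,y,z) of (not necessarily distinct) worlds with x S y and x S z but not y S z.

10

Enumerating: (0,1,1), (0,1,2), (0,2,2), (1,0,0), (2,0,0), (2,0,3), (2,1,1), (2,1,3), (2,3,0), (2,3,1).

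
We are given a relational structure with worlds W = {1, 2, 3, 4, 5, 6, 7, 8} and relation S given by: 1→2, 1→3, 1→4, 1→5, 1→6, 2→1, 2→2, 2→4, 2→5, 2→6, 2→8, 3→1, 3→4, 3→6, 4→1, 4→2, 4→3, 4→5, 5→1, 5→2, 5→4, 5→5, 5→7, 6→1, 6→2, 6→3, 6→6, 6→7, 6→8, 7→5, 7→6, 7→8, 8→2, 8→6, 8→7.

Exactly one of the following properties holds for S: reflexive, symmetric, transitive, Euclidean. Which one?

Reflexive: no — 1 is not related to itself.
Symmetric: yes — every pair in S has its reverse in S.
Transitive: no — 1 S 2 and 2 S 8, but not 1 S 8.
Euclidean: no — 1 S 2 and 1 S 3, but not 2 S 3.
Only symmetric holds.

symmetric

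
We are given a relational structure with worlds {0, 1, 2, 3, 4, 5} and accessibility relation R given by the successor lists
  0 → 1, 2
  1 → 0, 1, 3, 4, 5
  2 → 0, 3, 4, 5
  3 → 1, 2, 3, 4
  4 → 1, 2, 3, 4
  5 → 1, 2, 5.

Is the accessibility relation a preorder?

Reflexive: no — 0 is not related to itself.
Transitive: no — 0 R 1 and 1 R 3, but not 0 R 3.
So R is not a preorder.

No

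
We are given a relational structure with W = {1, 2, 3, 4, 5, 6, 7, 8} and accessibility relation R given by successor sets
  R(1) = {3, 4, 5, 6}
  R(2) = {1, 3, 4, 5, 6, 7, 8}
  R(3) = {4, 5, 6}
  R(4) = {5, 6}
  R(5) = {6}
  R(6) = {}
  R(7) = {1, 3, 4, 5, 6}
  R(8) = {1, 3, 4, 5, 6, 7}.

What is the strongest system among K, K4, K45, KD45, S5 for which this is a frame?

Transitive (axiom 4): yes — every two-step R-path is closed by a direct edge.
Euclidean (axiom 5): no — 1 R 4 and 1 R 3, but not 4 R 3.
Serial (axiom D): no — 6 has no R-successor.
Reflexive (axiom T): no — 1 is not related to itself.
So F validates K, K4; K45 would additionally require R to be Euclidean. The strongest is K4.

K4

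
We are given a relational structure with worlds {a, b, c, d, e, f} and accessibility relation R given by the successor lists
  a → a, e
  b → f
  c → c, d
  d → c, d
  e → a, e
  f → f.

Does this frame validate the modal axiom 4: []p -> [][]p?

By correspondence theory, 4 is valid on a frame iff R is transitive.
Transitive: yes — every two-step R-path is closed by a direct edge.

Yes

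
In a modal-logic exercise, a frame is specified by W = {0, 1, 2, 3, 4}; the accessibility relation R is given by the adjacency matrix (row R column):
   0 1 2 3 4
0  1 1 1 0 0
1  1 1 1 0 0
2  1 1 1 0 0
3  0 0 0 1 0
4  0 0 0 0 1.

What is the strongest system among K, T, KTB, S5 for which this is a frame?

S5

Reflexive (axiom T): yes — every world is R-related to itself.
Symmetric (axiom B): yes — every pair in R has its reverse in R.
Euclidean (axiom 5): yes — any two successors of a common world are R-related.
So F validates K, T, KTB, S5. The strongest is S5.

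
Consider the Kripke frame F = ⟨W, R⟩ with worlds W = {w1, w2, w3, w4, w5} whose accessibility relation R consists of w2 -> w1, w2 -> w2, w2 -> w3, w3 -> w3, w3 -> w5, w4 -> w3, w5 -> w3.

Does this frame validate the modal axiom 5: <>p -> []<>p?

No

By correspondence theory, 5 is valid on a frame iff R is Euclidean.
Euclidean: no — w2 R w1 and w2 R w3, but not w1 R w3.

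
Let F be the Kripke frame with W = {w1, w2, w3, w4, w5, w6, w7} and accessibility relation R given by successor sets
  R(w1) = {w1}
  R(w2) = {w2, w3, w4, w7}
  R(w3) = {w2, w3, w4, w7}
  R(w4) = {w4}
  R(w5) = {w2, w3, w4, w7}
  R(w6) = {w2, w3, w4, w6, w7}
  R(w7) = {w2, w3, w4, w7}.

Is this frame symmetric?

Symmetric: no — w2 R w4 but not w4 R w2.

No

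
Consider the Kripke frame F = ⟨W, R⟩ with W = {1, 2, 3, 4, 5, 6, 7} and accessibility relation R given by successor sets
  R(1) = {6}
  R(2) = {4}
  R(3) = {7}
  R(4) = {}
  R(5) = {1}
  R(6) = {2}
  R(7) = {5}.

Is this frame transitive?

No

Transitive: no — 1 R 6 and 6 R 2, but not 1 R 2.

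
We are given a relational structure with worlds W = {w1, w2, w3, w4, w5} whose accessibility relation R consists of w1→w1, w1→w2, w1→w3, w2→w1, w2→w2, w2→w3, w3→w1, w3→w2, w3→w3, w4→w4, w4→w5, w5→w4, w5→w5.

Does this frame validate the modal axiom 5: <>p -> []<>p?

Yes

The schema 5 characterises exactly the Euclidean frames.
Euclidean: yes — any two successors of a common world are R-related.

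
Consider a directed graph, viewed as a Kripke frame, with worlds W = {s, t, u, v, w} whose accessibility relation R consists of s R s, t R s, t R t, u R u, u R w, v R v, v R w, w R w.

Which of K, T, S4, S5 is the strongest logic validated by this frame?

S4

Reflexive (axiom T): yes — every world is R-related to itself.
Transitive (axiom 4): yes — every two-step R-path is closed by a direct edge.
Euclidean (axiom 5): no — t R s and t R t, but not s R t.
So F validates K, T, S4; S5 would additionally require R to be Euclidean. The strongest is S4.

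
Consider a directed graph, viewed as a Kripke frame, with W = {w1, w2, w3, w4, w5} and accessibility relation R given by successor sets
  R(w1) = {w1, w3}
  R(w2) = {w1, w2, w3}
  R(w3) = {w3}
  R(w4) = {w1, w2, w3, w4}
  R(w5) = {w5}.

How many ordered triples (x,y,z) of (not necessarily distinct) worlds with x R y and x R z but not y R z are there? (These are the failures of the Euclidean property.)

Enumerating: (w1,w3,w1), (w2,w1,w2), (w2,w3,w1), (w2,w3,w2), (w4,w1,w2), (w4,w1,w4), (w4,w2,w4), (w4,w3,w1), (w4,w3,w2), (w4,w3,w4).

10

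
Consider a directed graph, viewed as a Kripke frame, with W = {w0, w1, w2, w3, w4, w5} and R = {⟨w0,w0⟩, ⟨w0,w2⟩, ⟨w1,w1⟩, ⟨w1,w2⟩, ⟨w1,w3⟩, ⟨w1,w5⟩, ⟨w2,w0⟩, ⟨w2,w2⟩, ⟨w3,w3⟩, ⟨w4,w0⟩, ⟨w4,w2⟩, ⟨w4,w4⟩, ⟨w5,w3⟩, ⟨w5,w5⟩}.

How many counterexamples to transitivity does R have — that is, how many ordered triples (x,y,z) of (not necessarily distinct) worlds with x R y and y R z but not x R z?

1

Enumerating: (w1,w2,w0).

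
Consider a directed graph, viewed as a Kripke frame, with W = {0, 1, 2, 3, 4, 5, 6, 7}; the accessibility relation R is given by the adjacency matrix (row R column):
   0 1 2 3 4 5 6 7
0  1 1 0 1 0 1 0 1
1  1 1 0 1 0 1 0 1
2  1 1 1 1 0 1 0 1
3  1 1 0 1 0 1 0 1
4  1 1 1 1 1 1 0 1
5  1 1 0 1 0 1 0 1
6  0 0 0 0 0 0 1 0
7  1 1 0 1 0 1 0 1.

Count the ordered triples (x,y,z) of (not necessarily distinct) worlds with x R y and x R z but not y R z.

Enumerating: (2,0,2), (2,1,2), (2,3,2), (2,5,2), (2,7,2), (4,0,2), (4,0,4), (4,1,2), (4,1,4), (4,2,4), (4,3,2), (4,3,4), (4,5,2), (4,5,4), (4,7,2), (4,7,4).

16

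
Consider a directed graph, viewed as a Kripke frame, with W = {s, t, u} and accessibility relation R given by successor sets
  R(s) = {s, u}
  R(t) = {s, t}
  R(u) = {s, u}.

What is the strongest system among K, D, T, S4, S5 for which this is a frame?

T

Serial (axiom D): yes — every world has a successor (e.g. s R s).
Reflexive (axiom T): yes — every world is R-related to itself.
Transitive (axiom 4): no — t R s and s R u, but not t R u.
Euclidean (axiom 5): no — t R s and t R t, but not s R t.
So F validates K, D, T; S4 would additionally require R to be transitive. The strongest is T.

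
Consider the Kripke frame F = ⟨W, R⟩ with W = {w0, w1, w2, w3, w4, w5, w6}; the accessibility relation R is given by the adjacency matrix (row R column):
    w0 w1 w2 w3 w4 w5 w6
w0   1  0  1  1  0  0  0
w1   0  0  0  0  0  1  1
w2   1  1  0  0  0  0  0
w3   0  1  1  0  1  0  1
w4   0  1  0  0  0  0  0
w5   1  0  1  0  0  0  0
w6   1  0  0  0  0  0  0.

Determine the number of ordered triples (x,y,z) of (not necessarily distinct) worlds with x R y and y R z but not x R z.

20

Enumerating: (w0,w2,w1), (w0,w3,w1), (w0,w3,w4), (w0,w3,w6), (w1,w5,w0), (w1,w5,w2), (w1,w6,w0), (w2,w0,w2), (w2,w0,w3), (w2,w1,w5), (w2,w1,w6), (w3,w1,w5), … and 8 more.
Total: 20.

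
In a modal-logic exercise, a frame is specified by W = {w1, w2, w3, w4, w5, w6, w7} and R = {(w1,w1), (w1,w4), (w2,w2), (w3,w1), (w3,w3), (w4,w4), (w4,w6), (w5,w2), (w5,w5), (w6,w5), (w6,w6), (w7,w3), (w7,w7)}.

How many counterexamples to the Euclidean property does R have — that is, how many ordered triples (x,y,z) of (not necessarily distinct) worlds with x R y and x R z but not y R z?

6

Enumerating: (w1,w4,w1), (w3,w1,w3), (w4,w6,w4), (w5,w2,w5), (w6,w5,w6), (w7,w3,w7).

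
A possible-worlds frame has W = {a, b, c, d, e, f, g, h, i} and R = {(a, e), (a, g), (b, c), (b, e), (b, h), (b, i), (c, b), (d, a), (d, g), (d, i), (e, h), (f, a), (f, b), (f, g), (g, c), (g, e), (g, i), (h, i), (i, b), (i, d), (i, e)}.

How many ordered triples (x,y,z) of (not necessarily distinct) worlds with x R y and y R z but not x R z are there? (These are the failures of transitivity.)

39

Enumerating: (a,e,h), (a,g,c), (a,g,i), (b,c,b), (b,i,b), (b,i,d), (c,b,c), (c,b,e), (c,b,h), (c,b,i), (d,a,e), (d,g,c), … and 27 more.
Total: 39.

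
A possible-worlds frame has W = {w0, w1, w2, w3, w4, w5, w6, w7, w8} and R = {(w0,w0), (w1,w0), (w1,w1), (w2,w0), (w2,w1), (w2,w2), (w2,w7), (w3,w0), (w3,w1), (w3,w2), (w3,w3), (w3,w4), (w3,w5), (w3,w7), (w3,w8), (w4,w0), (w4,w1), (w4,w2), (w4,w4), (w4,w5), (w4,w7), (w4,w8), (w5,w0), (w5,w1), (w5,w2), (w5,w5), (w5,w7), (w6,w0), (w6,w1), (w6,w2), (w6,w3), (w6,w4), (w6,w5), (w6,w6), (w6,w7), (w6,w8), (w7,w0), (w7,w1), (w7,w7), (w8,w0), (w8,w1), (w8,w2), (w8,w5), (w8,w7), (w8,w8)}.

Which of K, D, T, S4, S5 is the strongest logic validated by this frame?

S4

Serial (axiom D): yes — every world has a successor (e.g. w0 R w0).
Reflexive (axiom T): yes — every world is R-related to itself.
Transitive (axiom 4): yes — every two-step R-path is closed by a direct edge.
Euclidean (axiom 5): no — w2 R w0 and w2 R w1, but not w0 R w1.
So F validates K, D, T, S4; S5 would additionally require R to be Euclidean. The strongest is S4.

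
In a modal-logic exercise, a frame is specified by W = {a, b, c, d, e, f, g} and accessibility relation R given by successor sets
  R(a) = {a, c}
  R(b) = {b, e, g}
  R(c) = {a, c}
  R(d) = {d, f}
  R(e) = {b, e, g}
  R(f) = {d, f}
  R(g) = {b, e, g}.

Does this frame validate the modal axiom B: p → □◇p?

By correspondence theory, B is valid on a frame iff R is symmetric.
Symmetric: yes — every pair in R has its reverse in R.

Yes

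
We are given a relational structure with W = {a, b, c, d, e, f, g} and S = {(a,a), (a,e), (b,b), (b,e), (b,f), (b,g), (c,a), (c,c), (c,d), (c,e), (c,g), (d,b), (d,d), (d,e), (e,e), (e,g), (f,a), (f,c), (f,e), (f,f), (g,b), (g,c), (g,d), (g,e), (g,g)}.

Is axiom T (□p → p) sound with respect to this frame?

Yes

By correspondence theory, T is valid on a frame iff S is reflexive.
Reflexive: yes — every world is S-related to itself.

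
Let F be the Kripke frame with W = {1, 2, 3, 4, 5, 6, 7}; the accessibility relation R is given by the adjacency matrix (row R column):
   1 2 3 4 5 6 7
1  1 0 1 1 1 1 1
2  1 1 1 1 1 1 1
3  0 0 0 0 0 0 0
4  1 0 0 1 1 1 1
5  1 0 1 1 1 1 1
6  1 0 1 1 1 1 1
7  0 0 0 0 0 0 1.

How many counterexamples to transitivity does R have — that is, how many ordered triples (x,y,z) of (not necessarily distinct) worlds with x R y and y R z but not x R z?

3

Enumerating: (4,1,3), (4,5,3), (4,6,3).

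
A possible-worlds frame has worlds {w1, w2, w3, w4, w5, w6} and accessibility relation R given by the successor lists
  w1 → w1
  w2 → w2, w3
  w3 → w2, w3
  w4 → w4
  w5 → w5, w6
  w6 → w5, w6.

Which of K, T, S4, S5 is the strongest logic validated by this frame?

Reflexive (axiom T): yes — every world is R-related to itself.
Transitive (axiom 4): yes — every two-step R-path is closed by a direct edge.
Euclidean (axiom 5): yes — any two successors of a common world are R-related.
So F validates K, T, S4, S5. The strongest is S5.

S5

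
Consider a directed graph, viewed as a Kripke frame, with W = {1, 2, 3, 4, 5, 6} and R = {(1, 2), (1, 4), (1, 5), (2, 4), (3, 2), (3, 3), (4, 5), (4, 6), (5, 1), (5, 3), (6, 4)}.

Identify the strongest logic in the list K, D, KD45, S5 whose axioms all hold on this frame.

Serial (axiom D): yes — every world has a successor (e.g. 1 R 2).
Euclidean (axiom 5): no — 1 R 2 and 1 R 5, but not 2 R 5.
Transitive (axiom 4): no — 1 R 4 and 4 R 6, but not 1 R 6.
Reflexive (axiom T): no — 1 is not related to itself.
So F validates K, D; KD45 would additionally require R to be Euclidean and transitive. The strongest is D.

D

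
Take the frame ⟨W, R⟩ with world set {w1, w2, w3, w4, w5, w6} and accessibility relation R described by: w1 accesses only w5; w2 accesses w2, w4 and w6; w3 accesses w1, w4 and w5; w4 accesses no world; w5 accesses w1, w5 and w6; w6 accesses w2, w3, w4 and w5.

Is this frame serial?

Serial: no — w4 has no R-successor.

No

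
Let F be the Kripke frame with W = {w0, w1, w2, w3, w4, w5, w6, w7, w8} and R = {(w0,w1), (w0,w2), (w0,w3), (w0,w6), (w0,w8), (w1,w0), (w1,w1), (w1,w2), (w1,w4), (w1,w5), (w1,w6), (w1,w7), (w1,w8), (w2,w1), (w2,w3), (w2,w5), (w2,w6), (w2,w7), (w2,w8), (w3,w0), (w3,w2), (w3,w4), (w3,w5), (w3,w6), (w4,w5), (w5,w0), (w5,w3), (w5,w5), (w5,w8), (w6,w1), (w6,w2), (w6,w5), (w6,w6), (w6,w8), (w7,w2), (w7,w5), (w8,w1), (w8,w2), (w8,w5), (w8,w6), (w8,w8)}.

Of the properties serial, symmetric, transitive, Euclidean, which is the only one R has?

Serial: yes — every world has a successor (e.g. w0 R w1).
Symmetric: no — w0 R w2 but not w2 R w0.
Transitive: no — w0 R w1 and w1 R w4, but not w0 R w4.
Euclidean: no — w0 R w1 and w0 R w3, but not w1 R w3.
Only serial holds.

serial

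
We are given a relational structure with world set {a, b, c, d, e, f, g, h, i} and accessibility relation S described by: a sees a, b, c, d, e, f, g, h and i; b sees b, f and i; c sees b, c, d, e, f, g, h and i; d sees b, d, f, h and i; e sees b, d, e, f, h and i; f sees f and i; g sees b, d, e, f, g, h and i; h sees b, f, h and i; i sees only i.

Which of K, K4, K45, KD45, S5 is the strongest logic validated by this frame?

Transitive (axiom 4): yes — every two-step S-path is closed by a direct edge.
Euclidean (axiom 5): no — a S b and a S c, but not b S c.
Serial (axiom D): yes — every world has a successor (e.g. a S a).
Reflexive (axiom T): yes — every world is S-related to itself.
So F validates K, K4; K45 would additionally require S to be Euclidean. The strongest is K4.

K4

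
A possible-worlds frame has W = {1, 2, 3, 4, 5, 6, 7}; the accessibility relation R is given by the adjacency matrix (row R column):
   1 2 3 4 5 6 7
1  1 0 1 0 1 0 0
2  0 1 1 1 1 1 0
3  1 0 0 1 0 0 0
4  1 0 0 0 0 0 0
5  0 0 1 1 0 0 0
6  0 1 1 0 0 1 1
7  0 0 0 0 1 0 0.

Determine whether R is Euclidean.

Euclidean: no — 1 R 3 and 1 R 5, but not 3 R 5.

No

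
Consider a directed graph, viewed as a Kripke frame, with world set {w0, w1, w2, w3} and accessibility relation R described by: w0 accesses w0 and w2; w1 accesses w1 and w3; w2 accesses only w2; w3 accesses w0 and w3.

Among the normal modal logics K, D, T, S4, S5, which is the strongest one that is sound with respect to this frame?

Serial (axiom D): yes — every world has a successor (e.g. w0 R w0).
Reflexive (axiom T): yes — every world is R-related to itself.
Transitive (axiom 4): no — w1 R w3 and w3 R w0, but not w1 R w0.
Euclidean (axiom 5): no — w0 R w2 and w0 R w0, but not w2 R w0.
So F validates K, D, T; S4 would additionally require R to be transitive. The strongest is T.

T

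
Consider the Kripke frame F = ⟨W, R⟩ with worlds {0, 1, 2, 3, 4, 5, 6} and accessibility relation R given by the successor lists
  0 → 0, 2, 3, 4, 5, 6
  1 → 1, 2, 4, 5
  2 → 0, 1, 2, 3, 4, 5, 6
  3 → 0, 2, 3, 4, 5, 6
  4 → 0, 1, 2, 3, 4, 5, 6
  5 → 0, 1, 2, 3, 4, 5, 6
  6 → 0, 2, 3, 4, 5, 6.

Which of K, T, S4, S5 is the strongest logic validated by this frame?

T

Reflexive (axiom T): yes — every world is R-related to itself.
Transitive (axiom 4): no — 0 R 2 and 2 R 1, but not 0 R 1.
Euclidean (axiom 5): no — 2 R 0 and 2 R 1, but not 0 R 1.
So F validates K, T; S4 would additionally require R to be transitive. The strongest is T.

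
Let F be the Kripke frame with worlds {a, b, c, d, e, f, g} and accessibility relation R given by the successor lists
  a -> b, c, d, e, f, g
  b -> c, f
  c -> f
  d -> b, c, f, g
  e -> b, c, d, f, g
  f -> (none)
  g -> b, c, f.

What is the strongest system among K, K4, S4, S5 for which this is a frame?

Transitive (axiom 4): yes — every two-step R-path is closed by a direct edge.
Reflexive (axiom T): no — a is not related to itself.
Euclidean (axiom 5): no — a R b and a R d, but not b R d.
So F validates K, K4; S4 would additionally require R to be reflexive. The strongest is K4.

K4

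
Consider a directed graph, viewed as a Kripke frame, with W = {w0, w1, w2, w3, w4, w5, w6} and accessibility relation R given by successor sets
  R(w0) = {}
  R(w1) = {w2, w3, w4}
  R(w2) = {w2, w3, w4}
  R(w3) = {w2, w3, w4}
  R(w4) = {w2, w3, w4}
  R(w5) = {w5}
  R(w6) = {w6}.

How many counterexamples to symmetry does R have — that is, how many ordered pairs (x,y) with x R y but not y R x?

Enumerating: (w1,w2), (w1,w3), (w1,w4).

3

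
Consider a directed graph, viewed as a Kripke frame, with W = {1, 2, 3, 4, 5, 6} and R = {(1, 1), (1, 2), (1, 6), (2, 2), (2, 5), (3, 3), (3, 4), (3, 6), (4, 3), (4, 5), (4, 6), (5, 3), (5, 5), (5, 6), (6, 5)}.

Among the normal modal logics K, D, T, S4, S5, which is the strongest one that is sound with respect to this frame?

Serial (axiom D): yes — every world has a successor (e.g. 1 R 1).
Reflexive (axiom T): no — 4 is not related to itself.
Transitive (axiom 4): no — 1 R 2 and 2 R 5, but not 1 R 5.
Euclidean (axiom 5): no — 1 R 2 and 1 R 6, but not 2 R 6.
So F validates K, D; T would additionally require R to be reflexive. The strongest is D.

D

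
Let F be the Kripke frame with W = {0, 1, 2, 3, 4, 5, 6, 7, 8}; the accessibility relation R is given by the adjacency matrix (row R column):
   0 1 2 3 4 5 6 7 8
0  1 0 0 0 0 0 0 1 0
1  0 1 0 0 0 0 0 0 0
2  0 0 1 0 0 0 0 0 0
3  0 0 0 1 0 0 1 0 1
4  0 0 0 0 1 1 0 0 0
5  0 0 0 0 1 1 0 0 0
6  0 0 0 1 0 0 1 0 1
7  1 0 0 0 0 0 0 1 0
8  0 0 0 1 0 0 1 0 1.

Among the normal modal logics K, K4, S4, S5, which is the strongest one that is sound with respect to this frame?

Transitive (axiom 4): yes — every two-step R-path is closed by a direct edge.
Reflexive (axiom T): yes — every world is R-related to itself.
Euclidean (axiom 5): yes — any two successors of a common world are R-related.
So F validates K, K4, S4, S5. The strongest is S5.

S5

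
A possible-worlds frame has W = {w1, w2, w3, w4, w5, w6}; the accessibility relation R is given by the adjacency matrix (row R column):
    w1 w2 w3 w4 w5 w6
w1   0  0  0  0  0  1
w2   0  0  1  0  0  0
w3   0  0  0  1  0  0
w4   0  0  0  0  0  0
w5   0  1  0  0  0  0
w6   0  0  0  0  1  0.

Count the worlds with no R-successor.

Enumerating: w4.

1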